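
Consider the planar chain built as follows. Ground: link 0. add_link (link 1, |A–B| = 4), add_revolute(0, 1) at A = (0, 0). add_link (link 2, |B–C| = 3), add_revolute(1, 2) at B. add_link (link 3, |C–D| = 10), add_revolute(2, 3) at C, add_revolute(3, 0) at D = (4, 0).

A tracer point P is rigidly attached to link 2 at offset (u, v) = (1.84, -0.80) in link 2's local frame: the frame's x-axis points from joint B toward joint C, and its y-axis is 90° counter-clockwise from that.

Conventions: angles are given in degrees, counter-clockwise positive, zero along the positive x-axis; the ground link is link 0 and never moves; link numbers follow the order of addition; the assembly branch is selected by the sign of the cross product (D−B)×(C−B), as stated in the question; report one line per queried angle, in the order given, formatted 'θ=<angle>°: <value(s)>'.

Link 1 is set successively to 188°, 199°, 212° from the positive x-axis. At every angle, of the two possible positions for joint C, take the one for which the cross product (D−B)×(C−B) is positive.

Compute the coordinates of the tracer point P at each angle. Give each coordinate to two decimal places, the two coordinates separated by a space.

A=(0,0), D=(4.00,0)
θ=188°: B = A + 4.00·(cos188°, sin188°) = (-3.9611, -0.5567)
θ=188°: |BD| = 7.9805
θ=188°: circle(B,3.00) ∩ circle(D,10.00): a=-1.7111, h=2.4641
θ=188°:   candidates: C₊=(-5.8399,1.7821) cross=19.665; C₋=(-5.4961,-3.1342) cross=-19.665
θ=188°:   branch + wants cross > 0 → take C=(-5.8399,1.7821) (cross=19.665)
θ=188°: ex = (C−B)/|BC| = (-0.6263,0.7796); ey = (-0.7796,-0.6263)
θ=188°: P = B + 1.84·ex + -0.80·ey = (-4.4898,1.3788)
θ=199°: B = A + 4.00·(cos199°, sin199°) = (-3.7821, -1.3023)
θ=199°: |BD| = 7.8903
θ=199°: circle(B,3.00) ∩ circle(D,10.00): a=-1.8214, h=2.3838
θ=199°:   candidates: C₊=(-5.9720,0.7482) cross=18.809; C₋=(-5.1851,-3.9540) cross=-18.809
θ=199°:   branch + wants cross > 0 → take C=(-5.9720,0.7482) (cross=18.809)
θ=199°: ex = (C−B)/|BC| = (-0.7300,0.6835); ey = (-0.6835,-0.7300)
θ=199°: P = B + 1.84·ex + -0.80·ey = (-4.5784,0.5393)
θ=212°: B = A + 4.00·(cos212°, sin212°) = (-3.3922, -2.1197)
θ=212°: |BD| = 7.6901
θ=212°: circle(B,3.00) ∩ circle(D,10.00): a=-2.0717, h=2.1698
θ=212°:   candidates: C₊=(-5.9817,-0.6049) cross=16.686; C₋=(-4.7855,-4.7765) cross=-16.686
θ=212°:   branch + wants cross > 0 → take C=(-5.9817,-0.6049) (cross=16.686)
θ=212°: ex = (C−B)/|BC| = (-0.8632,0.5049); ey = (-0.5049,-0.8632)
θ=212°: P = B + 1.84·ex + -0.80·ey = (-4.5765,-0.5001)

θ=188°: -4.49 1.38
θ=199°: -4.58 0.54
θ=212°: -4.58 -0.50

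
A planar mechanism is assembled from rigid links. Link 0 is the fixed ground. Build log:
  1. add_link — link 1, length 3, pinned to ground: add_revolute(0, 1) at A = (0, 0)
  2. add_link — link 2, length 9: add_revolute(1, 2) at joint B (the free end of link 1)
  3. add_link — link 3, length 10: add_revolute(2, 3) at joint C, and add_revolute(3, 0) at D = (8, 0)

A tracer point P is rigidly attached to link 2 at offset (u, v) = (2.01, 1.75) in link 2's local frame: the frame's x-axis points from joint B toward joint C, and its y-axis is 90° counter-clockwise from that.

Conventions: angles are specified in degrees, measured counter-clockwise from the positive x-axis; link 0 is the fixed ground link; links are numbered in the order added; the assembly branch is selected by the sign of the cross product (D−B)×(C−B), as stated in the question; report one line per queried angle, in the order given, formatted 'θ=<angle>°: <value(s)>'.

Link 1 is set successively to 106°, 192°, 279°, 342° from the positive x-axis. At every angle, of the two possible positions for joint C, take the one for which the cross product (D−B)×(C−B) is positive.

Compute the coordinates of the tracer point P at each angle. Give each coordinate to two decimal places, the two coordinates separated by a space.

A=(0,0), D=(8.00,0)
θ=106°: B = A + 3.00·(cos106°, sin106°) = (-0.8269, 2.8838)
θ=106°: |BD| = 9.2860
θ=106°: circle(B,9.00) ∩ circle(D,10.00): a=3.6200, h=8.2399
θ=106°:   candidates: C₊=(5.1730,9.5921) cross=76.516; C₋=(0.0552,-6.0729) cross=-76.516
θ=106°:   branch + wants cross > 0 → take C=(5.1730,9.5921) (cross=76.516)
θ=106°: ex = (C−B)/|BC| = (0.6667,0.7454); ey = (-0.7454,0.6667)
θ=106°: P = B + 2.01·ex + 1.75·ey = (-0.7913,5.5486)
θ=192°: B = A + 3.00·(cos192°, sin192°) = (-2.9344, -0.6237)
θ=192°: |BD| = 10.9522
θ=192°: circle(B,9.00) ∩ circle(D,10.00): a=4.6087, h=7.7304
θ=192°:   candidates: C₊=(1.2265,7.3566) cross=84.666; C₋=(2.1070,-8.0792) cross=-84.666
θ=192°:   branch + wants cross > 0 → take C=(1.2265,7.3566) (cross=84.666)
θ=192°: ex = (C−B)/|BC| = (0.4623,0.8867); ey = (-0.8867,0.4623)
θ=192°: P = B + 2.01·ex + 1.75·ey = (-3.5569,1.9676)
θ=279°: B = A + 3.00·(cos279°, sin279°) = (0.4693, -2.9631)
θ=279°: |BD| = 8.0927
θ=279°: circle(B,9.00) ∩ circle(D,10.00): a=2.8724, h=8.5293
θ=279°:   candidates: C₊=(0.0193,6.0257) cross=69.025; C₋=(6.2652,-9.8484) cross=-69.025
θ=279°:   branch + wants cross > 0 → take C=(0.0193,6.0257) (cross=69.025)
θ=279°: ex = (C−B)/|BC| = (-0.0500,0.9987); ey = (-0.9987,-0.0500)
θ=279°: P = B + 2.01·ex + 1.75·ey = (-1.3790,-1.0431)
θ=342°: B = A + 3.00·(cos342°, sin342°) = (2.8532, -0.9271)
θ=342°: |BD| = 5.2297
θ=342°: circle(B,9.00) ∩ circle(D,10.00): a=0.7983, h=8.9645
θ=342°:   candidates: C₊=(2.0497,8.0370) cross=46.881; C₋=(5.2279,-9.6081) cross=-46.881
θ=342°:   branch + wants cross > 0 → take C=(2.0497,8.0370) (cross=46.881)
θ=342°: ex = (C−B)/|BC| = (-0.0893,0.9960); ey = (-0.9960,-0.0893)
θ=342°: P = B + 2.01·ex + 1.75·ey = (0.9307,0.9187)

θ=106°: -0.79 5.55
θ=192°: -3.56 1.97
θ=279°: -1.38 -1.04
θ=342°: 0.93 0.92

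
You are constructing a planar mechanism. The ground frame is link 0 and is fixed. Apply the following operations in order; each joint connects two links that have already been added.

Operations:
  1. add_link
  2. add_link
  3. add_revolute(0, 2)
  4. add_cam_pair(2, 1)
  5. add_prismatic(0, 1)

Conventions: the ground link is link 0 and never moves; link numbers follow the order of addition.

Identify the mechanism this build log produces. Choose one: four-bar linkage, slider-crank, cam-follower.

links: 3 (incl. ground); joints: 1 revolute, 1 prismatic, 1 higher (cam) pair, forming one closed loop
3 links, revolute + prismatic + higher pair in one loop → cam-follower

cam-follower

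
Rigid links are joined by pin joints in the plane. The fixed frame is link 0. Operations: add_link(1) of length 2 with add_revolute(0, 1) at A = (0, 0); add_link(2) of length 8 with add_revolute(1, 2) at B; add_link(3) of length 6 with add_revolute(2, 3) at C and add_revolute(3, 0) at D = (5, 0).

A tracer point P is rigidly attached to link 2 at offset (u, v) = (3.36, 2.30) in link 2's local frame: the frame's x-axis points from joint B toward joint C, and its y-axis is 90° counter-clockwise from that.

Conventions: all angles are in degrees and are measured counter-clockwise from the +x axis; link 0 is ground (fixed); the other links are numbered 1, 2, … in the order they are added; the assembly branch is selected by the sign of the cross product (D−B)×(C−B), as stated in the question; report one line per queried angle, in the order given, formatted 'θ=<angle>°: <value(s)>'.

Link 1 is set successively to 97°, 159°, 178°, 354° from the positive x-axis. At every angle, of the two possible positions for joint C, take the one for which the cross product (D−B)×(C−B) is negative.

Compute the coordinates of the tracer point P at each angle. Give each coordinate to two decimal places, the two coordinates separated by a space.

A=(0,0), D=(5.00,0)
θ=97°: B = A + 2.00·(cos97°, sin97°) = (-0.2437, 1.9851)
θ=97°: |BD| = 5.6069
θ=97°: circle(B,8.00) ∩ circle(D,6.00): a=5.3004, h=5.9922
θ=97°:   candidates: C₊=(6.8348,5.7126) cross=33.598; C₋=(2.5918,-5.4955) cross=-33.598
θ=97°:   branch - wants cross < 0 → take C=(2.5918,-5.4955) (cross=-33.598)
θ=97°: ex = (C−B)/|BC| = (0.3544,-0.9351); ey = (0.9351,0.3544)
θ=97°: P = B + 3.36·ex + 2.30·ey = (3.0979,-0.3415)
θ=159°: B = A + 2.00·(cos159°, sin159°) = (-1.8672, 0.7167)
θ=159°: |BD| = 6.9045
θ=159°: circle(B,8.00) ∩ circle(D,6.00): a=5.4799, h=5.8284
θ=159°:   candidates: C₊=(4.1882,5.9448) cross=40.242; C₋=(2.9781,-5.6491) cross=-40.242
θ=159°:   branch - wants cross < 0 → take C=(2.9781,-5.6491) (cross=-40.242)
θ=159°: ex = (C−B)/|BC| = (0.6057,-0.7957); ey = (0.7957,0.6057)
θ=159°: P = B + 3.36·ex + 2.30·ey = (1.9980,-0.5639)
θ=178°: B = A + 2.00·(cos178°, sin178°) = (-1.9988, 0.0698)
θ=178°: |BD| = 6.9991
θ=178°: circle(B,8.00) ∩ circle(D,6.00): a=5.4998, h=5.8097
θ=178°:   candidates: C₊=(3.5587,5.8243) cross=40.663; C₋=(3.4428,-5.7944) cross=-40.663
θ=178°:   branch - wants cross < 0 → take C=(3.4428,-5.7944) (cross=-40.663)
θ=178°: ex = (C−B)/|BC| = (0.6802,-0.7330); ey = (0.7330,0.6802)
θ=178°: P = B + 3.36·ex + 2.30·ey = (1.9727,-0.8287)
θ=354°: B = A + 2.00·(cos354°, sin354°) = (1.9890, -0.2091)
θ=354°: |BD| = 3.0182
θ=354°: circle(B,8.00) ∩ circle(D,6.00): a=6.1476, h=5.1193
θ=354°:   candidates: C₊=(7.7673,5.3237) cross=15.451; C₋=(8.4765,-4.8902) cross=-15.451
θ=354°:   branch - wants cross < 0 → take C=(8.4765,-4.8902) (cross=-15.451)
θ=354°: ex = (C−B)/|BC| = (0.8109,-0.5851); ey = (0.5851,0.8109)
θ=354°: P = B + 3.36·ex + 2.30·ey = (6.0596,-0.3100)

θ=97°: 3.10 -0.34
θ=159°: 2.00 -0.56
θ=178°: 1.97 -0.83
θ=354°: 6.06 -0.31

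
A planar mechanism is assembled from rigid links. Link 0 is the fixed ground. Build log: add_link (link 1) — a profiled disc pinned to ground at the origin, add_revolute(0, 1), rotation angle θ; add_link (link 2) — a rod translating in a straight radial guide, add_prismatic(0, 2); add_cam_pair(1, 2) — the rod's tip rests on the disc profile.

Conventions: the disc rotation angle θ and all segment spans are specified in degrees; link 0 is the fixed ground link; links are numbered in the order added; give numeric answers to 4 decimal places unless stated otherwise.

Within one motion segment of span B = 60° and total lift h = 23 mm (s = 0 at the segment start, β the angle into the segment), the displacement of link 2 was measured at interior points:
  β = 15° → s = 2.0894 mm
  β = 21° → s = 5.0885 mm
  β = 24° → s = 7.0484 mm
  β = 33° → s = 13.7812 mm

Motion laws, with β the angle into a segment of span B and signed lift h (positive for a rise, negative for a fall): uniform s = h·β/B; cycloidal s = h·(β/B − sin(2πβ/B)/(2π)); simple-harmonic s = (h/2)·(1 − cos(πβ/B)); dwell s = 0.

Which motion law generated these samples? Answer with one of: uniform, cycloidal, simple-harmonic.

candidates at β/B = r: uniform s = h·r (linear in β); cycloidal s = h·(r − sin(2πr)/(2π)); simple-harmonic s = (h/2)(1 − cos(πr))
β=15°: printed 2.0894 | uniform 5.7500, cycloidal 2.0894, simple-harmonic 3.3683
β=21°: printed 5.0885 | uniform 8.0500, cycloidal 5.0885, simple-harmonic 6.2791
β=24°: printed 7.0484 | uniform 9.2000, cycloidal 7.0484, simple-harmonic 7.9463
β=33°: printed 13.7812 | uniform 12.6500, cycloidal 13.7812, simple-harmonic 13.2990
only one law matches every sample → cycloidal

cycloidal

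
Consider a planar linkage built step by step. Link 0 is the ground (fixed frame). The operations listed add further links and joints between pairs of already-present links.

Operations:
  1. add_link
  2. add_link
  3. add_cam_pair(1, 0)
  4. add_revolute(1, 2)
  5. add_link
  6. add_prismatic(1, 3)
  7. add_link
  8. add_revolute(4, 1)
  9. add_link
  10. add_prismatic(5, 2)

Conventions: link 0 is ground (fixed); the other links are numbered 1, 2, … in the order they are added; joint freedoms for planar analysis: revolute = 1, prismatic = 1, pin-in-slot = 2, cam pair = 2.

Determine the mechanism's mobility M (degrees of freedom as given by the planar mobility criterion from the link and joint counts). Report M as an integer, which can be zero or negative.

(L,J1,J2)=(1,0,0); link0 fixed
link1: (2,0,0)
link2: (3,0,0)
C 1-0 [J2]: (3,0,1)
R 1-2 [J1]: (3,1,1)
link3: (4,1,1)
P 1-3 [J1]: (4,2,1)
link4: (5,2,1)
R 4-1 [J1]: (5,3,1)
link5: (6,3,1)
P 5-2 [J1]: (6,4,1)
Grübler: 3·5 − 2·4 − 1 = 6

M = 6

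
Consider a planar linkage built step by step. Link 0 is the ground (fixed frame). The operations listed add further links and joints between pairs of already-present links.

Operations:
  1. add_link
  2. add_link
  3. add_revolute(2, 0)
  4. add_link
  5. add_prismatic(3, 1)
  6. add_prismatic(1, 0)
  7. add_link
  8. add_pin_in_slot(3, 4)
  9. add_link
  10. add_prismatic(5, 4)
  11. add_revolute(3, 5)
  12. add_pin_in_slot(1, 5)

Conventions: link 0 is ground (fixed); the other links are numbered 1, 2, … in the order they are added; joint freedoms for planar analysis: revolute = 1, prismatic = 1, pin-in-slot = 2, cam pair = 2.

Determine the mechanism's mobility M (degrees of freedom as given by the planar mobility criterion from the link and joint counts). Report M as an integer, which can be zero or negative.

(L,J1,J2)=(1,0,0); link0 fixed
link1: (2,0,0)
link2: (3,0,0)
R 2-0 [J1]: (3,1,0)
link3: (4,1,0)
P 3-1 [J1]: (4,2,0)
P 1-0 [J1]: (4,3,0)
link4: (5,3,0)
PS 3-4 [J2]: (5,3,1)
link5: (6,3,1)
P 5-4 [J1]: (6,4,1)
R 3-5 [J1]: (6,5,1)
PS 1-5 [J2]: (6,5,2)
Grübler: 3·5 − 2·5 − 2 = 3

M = 3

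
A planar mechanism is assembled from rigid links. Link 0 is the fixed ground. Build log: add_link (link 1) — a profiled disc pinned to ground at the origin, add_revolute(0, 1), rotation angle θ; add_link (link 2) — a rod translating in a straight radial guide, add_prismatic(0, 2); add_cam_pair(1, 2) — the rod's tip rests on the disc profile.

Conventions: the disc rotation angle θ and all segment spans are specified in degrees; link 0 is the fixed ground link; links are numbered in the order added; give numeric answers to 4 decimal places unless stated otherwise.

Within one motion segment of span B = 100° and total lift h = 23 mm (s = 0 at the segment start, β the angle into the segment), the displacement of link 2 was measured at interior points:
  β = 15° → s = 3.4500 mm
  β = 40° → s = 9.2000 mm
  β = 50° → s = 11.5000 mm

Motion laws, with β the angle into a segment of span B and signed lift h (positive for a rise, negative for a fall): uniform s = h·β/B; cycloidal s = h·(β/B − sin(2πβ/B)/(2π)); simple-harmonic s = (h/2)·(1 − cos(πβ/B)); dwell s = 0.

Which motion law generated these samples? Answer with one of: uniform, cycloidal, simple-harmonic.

candidates at β/B = r: uniform s = h·r (linear in β); cycloidal s = h·(r − sin(2πr)/(2π)); simple-harmonic s = (h/2)(1 − cos(πr))
β=15°: printed 3.4500 | uniform 3.4500, cycloidal 0.4885, simple-harmonic 1.2534
β=40°: printed 9.2000 | uniform 9.2000, cycloidal 7.0484, simple-harmonic 7.9463
β=50°: printed 11.5000 | uniform 11.5000, cycloidal 11.5000, simple-harmonic 11.5000
only one law matches every sample → uniform

uniform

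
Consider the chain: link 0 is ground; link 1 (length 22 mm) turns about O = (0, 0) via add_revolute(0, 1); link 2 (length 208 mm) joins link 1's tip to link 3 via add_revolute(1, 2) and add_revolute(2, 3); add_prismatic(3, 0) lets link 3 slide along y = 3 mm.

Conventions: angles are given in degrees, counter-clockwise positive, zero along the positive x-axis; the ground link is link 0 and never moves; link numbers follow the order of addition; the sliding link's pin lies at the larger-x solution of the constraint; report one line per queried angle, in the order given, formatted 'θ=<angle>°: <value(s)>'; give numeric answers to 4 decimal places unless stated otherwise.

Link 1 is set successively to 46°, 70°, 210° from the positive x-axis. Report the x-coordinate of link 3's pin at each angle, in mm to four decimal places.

geometry: r = 22 mm, L = 208 mm, e = 3 mm
θ=46°: crank pin P = (r cos θ, r sin θ) = (15.282484, 15.825476)
θ=46°: h = r sin θ − e = 15.825476 − 3 = 12.825476
θ=46°: x = r cos θ + √(L² − h²) = 15.282484 + 207.604208 = 222.886692
θ=70°: crank pin P = (r cos θ, r sin θ) = (7.524443, 20.673238)
θ=70°: h = r sin θ − e = 20.673238 − 3 = 17.673238
θ=70°: x = r cos θ + √(L² − h²) = 7.524443 + 207.247815 = 214.772258
θ=210°: crank pin P = (r cos θ, r sin θ) = (-19.052559, -11.000000)
θ=210°: h = r sin θ − e = -11.000000 − 3 = -14.000000
θ=210°: x = r cos θ + √(L² − h²) = -19.052559 + 207.528311 = 188.475752

θ=46°: 222.8867
θ=70°: 214.7723
θ=210°: 188.4758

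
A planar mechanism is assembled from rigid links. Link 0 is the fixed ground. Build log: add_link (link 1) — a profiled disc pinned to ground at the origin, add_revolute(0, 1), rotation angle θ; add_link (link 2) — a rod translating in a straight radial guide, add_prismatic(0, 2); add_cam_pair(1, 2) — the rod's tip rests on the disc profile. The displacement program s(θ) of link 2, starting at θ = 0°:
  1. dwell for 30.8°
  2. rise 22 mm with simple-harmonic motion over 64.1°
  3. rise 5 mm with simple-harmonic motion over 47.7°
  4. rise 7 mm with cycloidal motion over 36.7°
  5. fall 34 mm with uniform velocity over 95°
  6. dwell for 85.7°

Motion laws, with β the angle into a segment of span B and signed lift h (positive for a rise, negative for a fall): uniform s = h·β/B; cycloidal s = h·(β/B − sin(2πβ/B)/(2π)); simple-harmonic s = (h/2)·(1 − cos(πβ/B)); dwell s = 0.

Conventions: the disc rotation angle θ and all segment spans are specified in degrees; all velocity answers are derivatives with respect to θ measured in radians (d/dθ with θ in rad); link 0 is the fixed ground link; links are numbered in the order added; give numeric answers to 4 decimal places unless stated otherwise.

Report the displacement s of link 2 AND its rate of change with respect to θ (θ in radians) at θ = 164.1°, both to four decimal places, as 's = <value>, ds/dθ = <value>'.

seg 1 [0°–30.8°] dwell: s stays 0.0000
seg 2 [30.8°–94.9°] simple-harmonic, h=22: full span → s += 22 → s = 22.0000
seg 3 [94.9°–142.6°] simple-harmonic, h=5: full span → s += 5 → s = 27.0000
seg 4 [142.6°–179.3°] cycloidal, h=7: θ=164.1° here. β=21.5, B=36.7. 7·(0.5858 − sin(2π·0.5858)/(2π)) = 4.6729 → s = 31.6729
velocity in seg [142.6°–179.3°] (cycloidal), θ in radians: β = 21.5° = 0.3752 rad, B = 36.7° = 0.6405 rad; ds/dθ = (h/B)(1 − cos(2πβ/B)) = (7/0.6405)(1 − cos(2π·0.5858)) = 20.305664 mm/rad

s = 31.6729, ds/dθ = 20.3057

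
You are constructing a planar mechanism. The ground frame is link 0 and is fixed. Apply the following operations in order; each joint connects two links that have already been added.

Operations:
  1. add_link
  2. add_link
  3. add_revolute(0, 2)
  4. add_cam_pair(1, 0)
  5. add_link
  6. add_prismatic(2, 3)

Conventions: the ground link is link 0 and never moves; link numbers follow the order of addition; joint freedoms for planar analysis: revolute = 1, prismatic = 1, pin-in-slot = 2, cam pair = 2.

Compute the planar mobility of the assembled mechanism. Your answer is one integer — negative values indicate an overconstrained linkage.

(L,J1,J2)=(1,0,0); link0 fixed
link1: (2,0,0)
link2: (3,0,0)
R 0-2 [J1]: (3,1,0)
C 1-0 [J2]: (3,1,1)
link3: (4,1,1)
P 2-3 [J1]: (4,2,1)
Grübler: 3·3 − 2·2 − 1 = 4

M = 4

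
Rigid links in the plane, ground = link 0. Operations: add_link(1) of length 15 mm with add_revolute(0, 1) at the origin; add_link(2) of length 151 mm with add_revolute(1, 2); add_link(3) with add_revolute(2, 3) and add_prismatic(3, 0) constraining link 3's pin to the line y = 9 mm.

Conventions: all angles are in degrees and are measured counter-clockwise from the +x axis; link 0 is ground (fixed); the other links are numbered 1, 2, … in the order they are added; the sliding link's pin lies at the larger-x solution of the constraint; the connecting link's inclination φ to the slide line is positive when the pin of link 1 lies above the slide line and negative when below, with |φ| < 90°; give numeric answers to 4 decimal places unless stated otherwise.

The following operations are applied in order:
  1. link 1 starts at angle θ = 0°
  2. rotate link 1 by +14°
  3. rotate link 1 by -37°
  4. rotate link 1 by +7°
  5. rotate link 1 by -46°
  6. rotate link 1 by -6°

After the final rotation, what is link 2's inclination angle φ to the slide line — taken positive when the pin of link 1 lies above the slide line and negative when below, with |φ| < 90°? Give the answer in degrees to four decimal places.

geometry: r = 15 mm, L = 151 mm, e = 9 mm; θ starts at 0°
rotate link 1 by +14°: θ ← 0° +14° = 14°
rotate link 1 by -37°: θ ← 14° -37° = -23°
rotate link 1 by +7°: θ ← -23° +7° = -16°
rotate link 1 by -46°: θ ← -16° -46° = -62°
rotate link 1 by -6°: θ ← -62° -6° = -68°
h = r sin θ − e = -13.907758 − 9 = -22.907758
sin φ = h / L = -22.907758 / 151 = -0.15170701
φ = arcsin(-0.15170701) = -8.725863°

-8.7259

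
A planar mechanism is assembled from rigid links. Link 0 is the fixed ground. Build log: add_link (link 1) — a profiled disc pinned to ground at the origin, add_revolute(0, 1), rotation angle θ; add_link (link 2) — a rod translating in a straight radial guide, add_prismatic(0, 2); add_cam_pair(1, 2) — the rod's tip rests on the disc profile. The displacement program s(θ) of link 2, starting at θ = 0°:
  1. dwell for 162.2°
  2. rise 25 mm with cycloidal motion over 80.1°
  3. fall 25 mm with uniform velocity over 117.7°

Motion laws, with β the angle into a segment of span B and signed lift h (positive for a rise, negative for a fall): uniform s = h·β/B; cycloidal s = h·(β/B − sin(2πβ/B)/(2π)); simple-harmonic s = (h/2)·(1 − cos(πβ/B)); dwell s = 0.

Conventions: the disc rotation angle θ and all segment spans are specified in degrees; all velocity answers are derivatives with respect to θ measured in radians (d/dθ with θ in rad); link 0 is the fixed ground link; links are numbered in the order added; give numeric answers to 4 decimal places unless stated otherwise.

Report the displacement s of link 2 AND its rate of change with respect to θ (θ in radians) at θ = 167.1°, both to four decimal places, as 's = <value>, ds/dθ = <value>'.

seg 1 [0°–162.2°] dwell: s stays 0.0000
seg 2 [162.2°–242.3°] cycloidal, h=25: θ=167.1° here. β=4.9, B=80.1. 25·(0.0612 − sin(2π·0.0612)/(2π)) = 0.0374 → s = 0.0374
velocity in seg [162.2°–242.3°] (cycloidal), θ in radians: β = 4.9° = 0.0855 rad, B = 80.1° = 1.3980 rad; ds/dθ = (h/B)(1 − cos(2πβ/B)) = (25/1.3980)(1 − cos(2π·0.0612)) = 1.304769 mm/rad

s = 0.0374, ds/dθ = 1.3048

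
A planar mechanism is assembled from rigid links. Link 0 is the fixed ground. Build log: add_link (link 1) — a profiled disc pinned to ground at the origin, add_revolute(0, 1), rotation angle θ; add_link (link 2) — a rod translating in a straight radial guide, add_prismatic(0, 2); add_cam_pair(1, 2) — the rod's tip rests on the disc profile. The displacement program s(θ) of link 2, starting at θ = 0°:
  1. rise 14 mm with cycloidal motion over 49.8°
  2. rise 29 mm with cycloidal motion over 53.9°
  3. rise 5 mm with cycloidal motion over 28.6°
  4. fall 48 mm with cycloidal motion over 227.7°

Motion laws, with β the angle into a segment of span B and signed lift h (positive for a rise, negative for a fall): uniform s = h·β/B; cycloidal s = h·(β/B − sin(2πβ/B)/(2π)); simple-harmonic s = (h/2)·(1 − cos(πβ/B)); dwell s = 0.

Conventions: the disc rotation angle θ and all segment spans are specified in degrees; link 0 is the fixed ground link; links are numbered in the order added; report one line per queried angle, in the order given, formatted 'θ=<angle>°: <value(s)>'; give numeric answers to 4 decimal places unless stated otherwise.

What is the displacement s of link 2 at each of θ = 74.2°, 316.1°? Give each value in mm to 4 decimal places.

seg 1 [0°–49.8°] cycloidal, h=14: full span → s += 14 → s = 14.0000
seg 2 [49.8°–103.7°] cycloidal, h=29: θ=74.2° here. β=24.4, B=53.9. 29·(0.4527 − sin(2π·0.4527)/(2π)) = 11.7761 → s = 25.7761
seg 2 [49.8°–103.7°] cycloidal, h=29: full span → s += 29 → s = 43.0000
seg 3 [103.7°–132.3°] cycloidal, h=5: full span → s += 5 → s = 48.0000
seg 4 [132.3°–360°] cycloidal, h=-48: θ=316.1° here. β=183.8, B=227.7. -48·(0.8072 − sin(2π·0.8072)/(2π)) = -45.8970 → s = 2.1030

θ=74.2°: 25.7761
θ=316.1°: 2.1030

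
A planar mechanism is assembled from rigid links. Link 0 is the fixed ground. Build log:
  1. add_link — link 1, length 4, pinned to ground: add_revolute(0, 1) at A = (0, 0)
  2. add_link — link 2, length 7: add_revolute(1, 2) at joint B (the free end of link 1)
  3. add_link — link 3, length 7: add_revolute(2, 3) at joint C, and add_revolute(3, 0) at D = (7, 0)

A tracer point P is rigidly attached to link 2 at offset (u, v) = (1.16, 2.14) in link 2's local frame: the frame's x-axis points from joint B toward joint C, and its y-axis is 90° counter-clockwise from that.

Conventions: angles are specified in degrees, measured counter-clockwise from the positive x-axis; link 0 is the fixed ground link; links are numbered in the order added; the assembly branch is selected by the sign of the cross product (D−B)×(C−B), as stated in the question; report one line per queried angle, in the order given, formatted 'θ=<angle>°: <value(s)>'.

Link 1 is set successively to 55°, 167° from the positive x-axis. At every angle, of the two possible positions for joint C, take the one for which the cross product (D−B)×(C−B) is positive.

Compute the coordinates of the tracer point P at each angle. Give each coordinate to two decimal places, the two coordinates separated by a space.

A=(0,0), D=(7.00,0)
θ=55°: B = A + 4.00·(cos55°, sin55°) = (2.2943, 3.2766)
θ=55°: |BD| = 5.7341
θ=55°: circle(B,7.00) ∩ circle(D,7.00): a=2.8670, h=6.3859
θ=55°:   candidates: C₊=(8.2962,6.8789) cross=36.617; C₋=(0.9981,-3.6023) cross=-36.617
θ=55°:   branch + wants cross > 0 → take C=(8.2962,6.8789) (cross=36.617)
θ=55°: ex = (C−B)/|BC| = (0.8574,0.5146); ey = (-0.5146,0.8574)
θ=55°: P = B + 1.16·ex + 2.14·ey = (2.1876,5.7084)
θ=167°: B = A + 4.00·(cos167°, sin167°) = (-3.8975, 0.8998)
θ=167°: |BD| = 10.9346
θ=167°: circle(B,7.00) ∩ circle(D,7.00): a=5.4673, h=4.3714
θ=167°:   candidates: C₊=(1.9110,4.8064) cross=47.799; C₋=(1.1915,-3.9066) cross=-47.799
θ=167°:   branch + wants cross > 0 → take C=(1.9110,4.8064) (cross=47.799)
θ=167°: ex = (C−B)/|BC| = (0.8298,0.5581); ey = (-0.5581,0.8298)
θ=167°: P = B + 1.16·ex + 2.14·ey = (-4.1292,3.3229)

θ=55°: 2.19 5.71
θ=167°: -4.13 3.32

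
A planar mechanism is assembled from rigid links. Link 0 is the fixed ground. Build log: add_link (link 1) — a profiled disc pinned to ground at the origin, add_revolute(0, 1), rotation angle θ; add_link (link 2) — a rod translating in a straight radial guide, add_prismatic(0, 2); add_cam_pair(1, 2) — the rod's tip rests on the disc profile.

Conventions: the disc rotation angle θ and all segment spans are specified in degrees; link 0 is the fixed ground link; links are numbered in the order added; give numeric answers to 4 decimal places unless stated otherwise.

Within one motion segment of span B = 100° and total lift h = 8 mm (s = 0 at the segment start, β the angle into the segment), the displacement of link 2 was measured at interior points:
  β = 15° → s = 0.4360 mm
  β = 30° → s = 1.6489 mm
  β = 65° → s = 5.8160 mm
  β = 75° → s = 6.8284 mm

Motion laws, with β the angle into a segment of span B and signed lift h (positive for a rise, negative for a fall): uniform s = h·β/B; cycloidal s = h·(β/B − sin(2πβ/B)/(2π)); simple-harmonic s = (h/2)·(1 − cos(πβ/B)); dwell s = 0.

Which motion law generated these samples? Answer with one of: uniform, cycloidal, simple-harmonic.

candidates at β/B = r: uniform s = h·r (linear in β); cycloidal s = h·(r − sin(2πr)/(2π)); simple-harmonic s = (h/2)(1 − cos(πr))
β=15°: printed 0.4360 | uniform 1.2000, cycloidal 0.1699, simple-harmonic 0.4360
β=30°: printed 1.6489 | uniform 2.4000, cycloidal 1.1891, simple-harmonic 1.6489
β=65°: printed 5.8160 | uniform 5.2000, cycloidal 6.2301, simple-harmonic 5.8160
β=75°: printed 6.8284 | uniform 6.0000, cycloidal 7.2732, simple-harmonic 6.8284
only one law matches every sample → simple-harmonic

simple-harmonic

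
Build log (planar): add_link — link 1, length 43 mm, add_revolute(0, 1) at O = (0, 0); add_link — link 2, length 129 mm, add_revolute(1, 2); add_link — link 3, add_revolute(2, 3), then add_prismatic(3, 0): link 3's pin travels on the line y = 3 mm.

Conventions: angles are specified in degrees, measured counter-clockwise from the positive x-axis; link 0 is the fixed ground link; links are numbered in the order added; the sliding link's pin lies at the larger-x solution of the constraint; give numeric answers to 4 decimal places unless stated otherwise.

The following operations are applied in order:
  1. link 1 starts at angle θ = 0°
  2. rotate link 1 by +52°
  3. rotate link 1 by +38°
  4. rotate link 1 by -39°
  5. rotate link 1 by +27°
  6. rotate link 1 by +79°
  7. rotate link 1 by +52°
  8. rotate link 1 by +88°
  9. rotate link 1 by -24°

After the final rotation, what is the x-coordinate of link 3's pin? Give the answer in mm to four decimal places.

geometry: r = 43 mm, L = 129 mm, e = 3 mm; θ starts at 0°
rotate link 1 by +52°: θ ← 0° +52° = 52°
rotate link 1 by +38°: θ ← 52° +38° = 90°
rotate link 1 by -39°: θ ← 90° -39° = 51°
rotate link 1 by +27°: θ ← 51° +27° = 78°
rotate link 1 by +79°: θ ← 78° +79° = 157°
rotate link 1 by +52°: θ ← 157° +52° = 209°
rotate link 1 by +88°: θ ← 209° +88° = 297°
rotate link 1 by -24°: θ ← 297° -24° = 273°
crank pin P = (r cos θ, r sin θ) = (2.250446, -42.941070)
h = r sin θ − e = -42.941070 − 3 = -45.941070
x = r cos θ + √(L² − h²) = 2.250446 + 120.542184 = 122.792630

122.7926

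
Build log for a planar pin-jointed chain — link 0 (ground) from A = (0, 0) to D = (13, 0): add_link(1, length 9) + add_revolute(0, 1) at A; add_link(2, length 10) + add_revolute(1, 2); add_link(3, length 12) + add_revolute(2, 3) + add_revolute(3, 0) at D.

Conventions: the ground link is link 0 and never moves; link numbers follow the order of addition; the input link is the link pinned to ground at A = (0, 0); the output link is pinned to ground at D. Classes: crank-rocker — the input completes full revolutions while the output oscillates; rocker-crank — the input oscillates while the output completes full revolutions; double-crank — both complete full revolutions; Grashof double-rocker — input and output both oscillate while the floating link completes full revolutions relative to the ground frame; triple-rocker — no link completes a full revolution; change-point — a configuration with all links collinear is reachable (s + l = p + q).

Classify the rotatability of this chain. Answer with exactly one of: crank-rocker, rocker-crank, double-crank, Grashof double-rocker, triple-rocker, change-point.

lengths: ground=13, input=9, coupler=10, output=12
sorted: s=9 (shortest), l=13 (longest), p+q=22
s + l = 22 vs p + q = 22
s + l = p + q → change-point (collinear configuration reachable)

change-point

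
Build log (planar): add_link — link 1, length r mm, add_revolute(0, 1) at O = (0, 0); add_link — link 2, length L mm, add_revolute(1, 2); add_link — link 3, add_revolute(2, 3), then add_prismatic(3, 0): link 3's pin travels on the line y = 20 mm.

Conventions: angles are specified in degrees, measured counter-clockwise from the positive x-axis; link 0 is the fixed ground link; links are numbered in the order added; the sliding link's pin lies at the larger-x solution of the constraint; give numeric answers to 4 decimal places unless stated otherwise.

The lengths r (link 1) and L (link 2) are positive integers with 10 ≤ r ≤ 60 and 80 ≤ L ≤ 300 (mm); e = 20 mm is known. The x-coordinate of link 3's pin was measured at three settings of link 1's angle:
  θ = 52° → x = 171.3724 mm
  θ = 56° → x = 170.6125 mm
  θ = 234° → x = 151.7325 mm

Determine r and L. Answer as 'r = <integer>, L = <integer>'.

constraint per measurement: (x − r cos θ)² + (r sin θ − e)² = L²
subtracting the θ₁ and θ₂ equations cancels the r² and L² terms:
r = (x₁² − x₂²) / (2[(x₁cos θ₁ + e sin θ₁) − (x₂cos θ₂ + e sin θ₂)]) = 13.9995 → r = 14
L² = (x₁ − r cos θ₁)² + (r sin θ₁ − e)² = 26569.0067 → L = 163.0000 → L = 163
check at θ₃=234°: x = 151.7325 (printed 151.7325) ✓

r = 14, L = 163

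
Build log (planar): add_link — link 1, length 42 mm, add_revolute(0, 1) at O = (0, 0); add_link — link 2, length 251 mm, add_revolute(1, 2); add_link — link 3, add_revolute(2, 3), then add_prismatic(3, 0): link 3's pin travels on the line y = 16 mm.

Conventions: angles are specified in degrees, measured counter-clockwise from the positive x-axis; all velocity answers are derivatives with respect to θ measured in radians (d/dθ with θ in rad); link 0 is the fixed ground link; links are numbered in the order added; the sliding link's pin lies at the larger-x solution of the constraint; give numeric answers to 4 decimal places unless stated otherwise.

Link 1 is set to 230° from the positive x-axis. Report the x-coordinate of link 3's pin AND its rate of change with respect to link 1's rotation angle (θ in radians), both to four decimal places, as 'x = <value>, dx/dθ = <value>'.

geometry: r = 42 mm, L = 251 mm, e = 16 mm
crank pin P = (r cos θ, r sin θ) = (-26.997080, -32.173867)
h = r sin θ − e = -32.173867 − 16 = -48.173867
x = r cos θ + √(L² − h²) = -26.997080 + 246.333673 = 219.336594
dx/dθ = −r sin θ − h·r cos θ/√(L² − h²) (θ in radians; h = -48.173867) = 26.894224

x = 219.3366, dx/dθ = 26.8942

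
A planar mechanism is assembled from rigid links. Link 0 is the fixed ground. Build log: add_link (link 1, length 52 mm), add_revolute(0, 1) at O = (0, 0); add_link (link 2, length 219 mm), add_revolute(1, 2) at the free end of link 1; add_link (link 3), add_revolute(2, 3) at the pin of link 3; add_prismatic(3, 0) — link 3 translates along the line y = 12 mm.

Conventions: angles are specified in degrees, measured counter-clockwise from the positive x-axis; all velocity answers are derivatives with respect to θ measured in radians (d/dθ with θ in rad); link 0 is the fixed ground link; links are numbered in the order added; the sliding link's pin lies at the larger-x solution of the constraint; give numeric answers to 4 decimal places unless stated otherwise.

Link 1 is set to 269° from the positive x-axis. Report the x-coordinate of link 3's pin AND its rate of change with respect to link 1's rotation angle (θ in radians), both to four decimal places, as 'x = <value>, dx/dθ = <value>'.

geometry: r = 52 mm, L = 219 mm, e = 12 mm
crank pin P = (r cos θ, r sin θ) = (-0.907525, -51.992080)
h = r sin θ − e = -51.992080 − 12 = -63.992080
x = r cos θ + √(L² − h²) = -0.907525 + 209.442149 = 208.534624
dx/dθ = −r sin θ − h·r cos θ/√(L² − h²) (θ in radians; h = -63.992080) = 51.714799

x = 208.5346, dx/dθ = 51.7148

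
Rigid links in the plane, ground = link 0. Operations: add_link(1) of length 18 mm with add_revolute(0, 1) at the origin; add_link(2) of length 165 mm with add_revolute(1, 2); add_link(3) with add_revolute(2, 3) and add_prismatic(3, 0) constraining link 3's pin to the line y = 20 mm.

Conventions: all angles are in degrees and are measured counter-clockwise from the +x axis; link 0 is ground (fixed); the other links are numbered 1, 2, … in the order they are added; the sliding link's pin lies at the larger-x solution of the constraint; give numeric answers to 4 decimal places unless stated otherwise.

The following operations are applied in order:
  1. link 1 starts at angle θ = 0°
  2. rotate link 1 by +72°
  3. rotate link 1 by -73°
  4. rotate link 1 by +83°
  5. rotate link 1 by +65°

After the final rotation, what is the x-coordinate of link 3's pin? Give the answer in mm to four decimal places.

geometry: r = 18 mm, L = 165 mm, e = 20 mm; θ starts at 0°
rotate link 1 by +72°: θ ← 0° +72° = 72°
rotate link 1 by -73°: θ ← 72° -73° = -1°
rotate link 1 by +83°: θ ← -1° +83° = 82°
rotate link 1 by +65°: θ ← 82° +65° = 147°
crank pin P = (r cos θ, r sin θ) = (-15.096070, 9.803503)
h = r sin θ − e = 9.803503 − 20 = -10.196497
x = r cos θ + √(L² − h²) = -15.096070 + 164.684642 = 149.588572

149.5886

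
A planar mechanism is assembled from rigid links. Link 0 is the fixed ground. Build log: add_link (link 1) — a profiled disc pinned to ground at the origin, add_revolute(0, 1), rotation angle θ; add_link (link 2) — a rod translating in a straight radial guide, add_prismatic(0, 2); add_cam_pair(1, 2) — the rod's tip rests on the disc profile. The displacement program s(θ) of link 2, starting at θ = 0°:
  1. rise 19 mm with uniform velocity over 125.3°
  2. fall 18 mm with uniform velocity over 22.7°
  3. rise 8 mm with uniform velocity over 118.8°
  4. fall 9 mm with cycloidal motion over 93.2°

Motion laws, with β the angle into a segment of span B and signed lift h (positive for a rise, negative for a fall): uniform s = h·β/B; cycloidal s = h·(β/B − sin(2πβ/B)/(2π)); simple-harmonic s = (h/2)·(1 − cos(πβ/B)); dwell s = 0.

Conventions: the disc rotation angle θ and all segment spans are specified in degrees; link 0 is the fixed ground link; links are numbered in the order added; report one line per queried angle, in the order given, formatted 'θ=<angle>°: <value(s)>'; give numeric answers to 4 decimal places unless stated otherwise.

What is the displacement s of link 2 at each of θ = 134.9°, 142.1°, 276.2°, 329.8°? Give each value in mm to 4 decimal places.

seg 1 [0°–125.3°] uniform, h=19: full span → s += 19 → s = 19.0000
seg 2 [125.3°–148°] uniform, h=-18: θ=134.9° here. β=9.6, B=22.7. -18·9.6/22.7 = -7.6123 → s = 11.3877
seg 2 [125.3°–148°] uniform, h=-18: θ=142.1° here. β=16.8, B=22.7. -18·16.8/22.7 = -13.3216 → s = 5.6784
seg 2 [125.3°–148°] uniform, h=-18: full span → s += -18 → s = 1.0000
seg 3 [148°–266.8°] uniform, h=8: full span → s += 8 → s = 9.0000
seg 4 [266.8°–360°] cycloidal, h=-9: θ=276.2° here. β=9.4, B=93.2. -9·(0.1009 − sin(2π·0.1009)/(2π)) = -0.0595 → s = 8.9405
seg 4 [266.8°–360°] cycloidal, h=-9: θ=329.8° here. β=63, B=93.2. -9·(0.6760 − sin(2π·0.6760)/(2π)) = -7.3639 → s = 1.6361

θ=134.9°: 11.3877
θ=142.1°: 5.6784
θ=276.2°: 8.9405
θ=329.8°: 1.6361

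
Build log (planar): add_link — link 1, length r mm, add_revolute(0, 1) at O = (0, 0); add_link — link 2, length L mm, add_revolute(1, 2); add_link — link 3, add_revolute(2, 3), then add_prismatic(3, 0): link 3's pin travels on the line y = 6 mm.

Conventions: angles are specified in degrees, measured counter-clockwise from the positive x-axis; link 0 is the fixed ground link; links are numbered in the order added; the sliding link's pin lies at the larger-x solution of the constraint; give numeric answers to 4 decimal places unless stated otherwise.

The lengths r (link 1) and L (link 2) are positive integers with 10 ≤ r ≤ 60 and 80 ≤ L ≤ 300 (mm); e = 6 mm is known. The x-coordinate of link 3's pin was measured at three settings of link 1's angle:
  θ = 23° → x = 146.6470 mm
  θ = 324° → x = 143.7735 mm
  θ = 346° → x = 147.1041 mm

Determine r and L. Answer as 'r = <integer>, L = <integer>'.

constraint per measurement: (x − r cos θ)² + (r sin θ − e)² = L²
subtracting the θ₁ and θ₂ equations cancels the r² and L² terms:
r = (x₁² − x₂²) / (2[(x₁cos θ₁ + e sin θ₁) − (x₂cos θ₂ + e sin θ₂)]) = 16.9997 → r = 17
L² = (x₁ − r cos θ₁)² + (r sin θ₁ − e)² = 17160.9981 → L = 131.0000 → L = 131
check at θ₃=346°: x = 147.1041 (printed 147.1041) ✓

r = 17, L = 131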